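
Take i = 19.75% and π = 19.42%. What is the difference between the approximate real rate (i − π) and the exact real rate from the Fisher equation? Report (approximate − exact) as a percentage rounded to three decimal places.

0.054%

Approximate: r ≈ 19.750% − 19.420% = 0.3300%
Exact: (1 + 0.1975)/(1 + 0.1942) − 1 = 0.2763%
Error = 0.3300% − 0.2763% = 0.0537% → 0.054%.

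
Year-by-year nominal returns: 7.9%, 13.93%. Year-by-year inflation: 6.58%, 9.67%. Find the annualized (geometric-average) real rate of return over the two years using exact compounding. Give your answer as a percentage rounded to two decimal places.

Compound the nominal returns: 1.0790 × 1.1393 = 1.22930470.
Compound inflation: 1.0658 × 1.0967 = 1.16886286.
Deflate: 1.22930470 / 1.16886286 = 1.05170995.
Annualized real rate = 1.05170995^(1/2) − 1 = 2.5529% → 2.55%.

2.55%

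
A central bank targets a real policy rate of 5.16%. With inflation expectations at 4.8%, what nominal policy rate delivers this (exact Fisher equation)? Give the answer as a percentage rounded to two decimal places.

10.21%

(1 + i) = (1 + r)(1 + π) = 1.05160 × 1.04800 = 1.1020768
i = 1.1020768 − 1, so the required nominal rate is 10.21%.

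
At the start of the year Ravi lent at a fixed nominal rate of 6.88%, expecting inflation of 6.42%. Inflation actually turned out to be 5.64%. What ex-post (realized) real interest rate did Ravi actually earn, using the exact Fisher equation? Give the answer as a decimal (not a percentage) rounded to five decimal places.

0.01174

Ex-post: (1 + 0.0688)/(1 + 0.0564) − 1 = 1.1738%
So the realized real rate is 0.01174.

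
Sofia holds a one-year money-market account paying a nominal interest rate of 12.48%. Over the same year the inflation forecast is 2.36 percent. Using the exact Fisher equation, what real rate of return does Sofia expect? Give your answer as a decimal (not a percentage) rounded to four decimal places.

By the Fisher equation, 1 + r = (1 + i)/(1 + π).
1 + r = 1.12480 / 1.02360 = 1.098867
r = 1.098867 − 1 = 9.8867%, i.e. 0.0989.

0.0989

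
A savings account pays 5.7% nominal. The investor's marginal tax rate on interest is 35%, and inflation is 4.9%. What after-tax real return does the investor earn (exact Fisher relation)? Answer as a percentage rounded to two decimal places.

After-tax nominal return = 5.7% × (1 − 0.35) = 3.7050%.
1 + r = 1.03705 / 1.04900 = 0.988608
After-tax real rate = 0.988608 − 1 → -1.14%.

-1.14%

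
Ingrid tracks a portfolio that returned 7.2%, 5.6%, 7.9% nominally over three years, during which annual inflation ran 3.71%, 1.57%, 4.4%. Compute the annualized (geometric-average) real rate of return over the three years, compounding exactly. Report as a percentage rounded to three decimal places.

Nominal growth factor = 1.0720 × 1.0560 × 1.0790 = 1.22146253
Price-level growth factor = 1.0371 × 1.0157 × 1.0440 = 1.09973130
Real growth factor = 1.22146253 / 1.09973130 = 1.11069179
Annualized real rate = 1.11069179^(1/3) − 1 = 3.5614% → 3.561%.

3.561%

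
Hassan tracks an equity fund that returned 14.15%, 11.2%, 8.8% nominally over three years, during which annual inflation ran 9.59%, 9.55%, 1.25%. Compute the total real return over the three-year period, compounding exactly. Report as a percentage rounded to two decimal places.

13.61%

Compound the nominal returns: 1.1415 × 1.1120 × 1.0880 = 1.381051.
Compound inflation: 1.0959 × 1.0955 × 1.0125 = 1.215565.
Deflate: 1.381051 / 1.215565 = 1.136138.
Total real return = 1.136138 − 1 → 13.61%.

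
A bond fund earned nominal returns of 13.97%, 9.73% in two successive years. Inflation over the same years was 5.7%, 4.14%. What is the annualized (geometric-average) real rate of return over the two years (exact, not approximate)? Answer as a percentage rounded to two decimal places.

Compound the nominal returns: 1.1397 × 1.0973 = 1.25059281.
Compound inflation: 1.0570 × 1.0414 = 1.10075980.
Deflate: 1.25059281 / 1.10075980 = 1.13611781.
Annualized real rate = 1.13611781^(1/2) − 1 = 6.5888% → 6.59%.

6.59%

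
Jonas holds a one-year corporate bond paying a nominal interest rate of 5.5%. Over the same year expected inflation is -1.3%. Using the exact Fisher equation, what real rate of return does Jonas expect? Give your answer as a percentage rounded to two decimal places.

6.89%

By the Fisher equation, 1 + r = (1 + i)/(1 + π).
1 + r = 1.05500 / 0.98700 = 1.068896
r = 1.068896 − 1 = 6.8896%, i.e. 6.89%.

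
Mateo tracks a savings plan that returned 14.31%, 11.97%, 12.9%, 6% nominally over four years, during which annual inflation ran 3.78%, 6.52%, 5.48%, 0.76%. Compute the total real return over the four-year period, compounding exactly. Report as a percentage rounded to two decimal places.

Nominal growth factor = 1.1431 × 1.1197 × 1.1290 × 1.0600 = 1.531742
Price-level growth factor = 1.0378 × 1.0652 × 1.0548 × 1.0076 = 1.174906
Real growth factor = 1.531742 / 1.174906 = 1.303715
Total real return = 1.303715 − 1 → 30.37%.

30.37%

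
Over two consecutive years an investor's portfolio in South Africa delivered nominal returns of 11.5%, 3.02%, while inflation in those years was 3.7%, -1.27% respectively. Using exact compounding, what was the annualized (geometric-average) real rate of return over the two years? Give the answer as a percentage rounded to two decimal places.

Nominal growth factor = 1.1150 × 1.0302 = 1.14867300
Price-level growth factor = 1.0370 × 0.9873 = 1.02383010
Real growth factor = 1.14867300 / 1.02383010 = 1.12193713
Annualized real rate = 1.12193713^(1/2) − 1 = 5.9215% → 5.92%.

5.92%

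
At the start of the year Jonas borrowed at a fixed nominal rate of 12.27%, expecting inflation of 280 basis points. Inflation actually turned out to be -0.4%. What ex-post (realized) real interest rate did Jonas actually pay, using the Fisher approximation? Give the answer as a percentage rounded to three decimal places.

12.670%

Ex-post: 12.27% − (-0.4%) = 12.670%
So the realized real rate is 12.670%.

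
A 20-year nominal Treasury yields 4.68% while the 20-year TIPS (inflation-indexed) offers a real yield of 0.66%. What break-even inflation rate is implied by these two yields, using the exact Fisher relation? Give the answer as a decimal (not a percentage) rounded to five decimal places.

0.03994

(1 + π) = (1 + i)/(1 + r) = 1.04680 / 1.00660 = 1.039936
Break-even inflation = 1.039936 − 1 → 0.03994.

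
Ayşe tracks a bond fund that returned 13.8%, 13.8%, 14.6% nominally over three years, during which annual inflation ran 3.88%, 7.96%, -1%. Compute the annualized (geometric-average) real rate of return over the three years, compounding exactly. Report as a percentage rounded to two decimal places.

Nominal growth factor = 1.1380 × 1.1380 × 1.1460 = 1.48412042
Price-level growth factor = 1.0388 × 1.0796 × 0.9900 = 1.11027360
Real growth factor = 1.48412042 / 1.11027360 = 1.33671595
Annualized real rate = 1.33671595^(1/3) − 1 = 10.1572% → 10.16%.

10.16%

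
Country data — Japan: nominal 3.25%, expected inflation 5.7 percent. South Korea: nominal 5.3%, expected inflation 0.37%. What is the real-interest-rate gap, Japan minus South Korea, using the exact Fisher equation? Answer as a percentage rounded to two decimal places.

-7.23%

Japan: (1 + 0.0325)/(1 + 0.0570) − 1 = -2.3179%
South Korea: (1 + 0.0530)/(1 + 0.0037) − 1 = 4.9118%
Differential = -2.3179% − 4.9118% = -7.2297% → -7.23%.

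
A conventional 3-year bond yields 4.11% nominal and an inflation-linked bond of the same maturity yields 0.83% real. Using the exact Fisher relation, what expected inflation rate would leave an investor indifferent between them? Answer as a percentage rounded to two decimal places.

3.25%

(1 + π) = (1 + i)/(1 + r) = 1.04110 / 1.00830 = 1.032530
Break-even inflation = 1.032530 − 1 → 3.25%.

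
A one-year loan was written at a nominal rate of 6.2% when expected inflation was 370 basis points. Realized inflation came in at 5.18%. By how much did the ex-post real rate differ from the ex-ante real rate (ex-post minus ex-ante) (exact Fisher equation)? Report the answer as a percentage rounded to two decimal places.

-1.44%

Ex-ante: (1 + 0.0620)/(1 + 0.0370) − 1 = 2.4108%
Ex-post: (1 + 0.0620)/(1 + 0.0518) − 1 = 0.9698%
Difference (ex-post − ex-ante) = -1.4410% → -1.44%.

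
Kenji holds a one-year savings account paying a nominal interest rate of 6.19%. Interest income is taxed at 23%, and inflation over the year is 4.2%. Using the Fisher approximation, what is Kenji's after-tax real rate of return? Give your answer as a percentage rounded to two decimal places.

After-tax nominal return = 6.19% × (1 − 0.23) = 4.7663%.
r ≈ 4.7663% − 4.2% → 0.57%.

0.57%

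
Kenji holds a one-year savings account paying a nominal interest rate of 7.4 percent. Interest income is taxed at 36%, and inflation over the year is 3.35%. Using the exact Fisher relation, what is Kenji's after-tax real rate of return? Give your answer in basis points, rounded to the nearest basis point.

134 basis points

After-tax nominal return = 7.4% × (1 − 0.36) = 4.7360%.
1 + r = 1.04736 / 1.03350 = 1.013411
After-tax real rate = 1.013411 − 1 → 134 basis points.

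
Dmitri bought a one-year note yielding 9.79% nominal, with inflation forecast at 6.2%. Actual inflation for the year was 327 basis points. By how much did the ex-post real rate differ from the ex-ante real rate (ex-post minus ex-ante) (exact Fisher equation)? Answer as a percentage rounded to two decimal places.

Ex-ante: (1 + 0.0979)/(1 + 0.0620) − 1 = 3.3804%
Ex-post: (1 + 0.0979)/(1 + 0.0327) − 1 = 6.3135%
Difference (ex-post − ex-ante) = 2.9331% → 2.93%.

2.93%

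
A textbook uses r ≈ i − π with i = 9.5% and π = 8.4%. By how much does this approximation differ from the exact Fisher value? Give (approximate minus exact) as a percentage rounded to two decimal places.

Approximate: r ≈ 9.500% − 8.400% = 1.1000%
Exact: (1 + 0.0950)/(1 + 0.0840) − 1 = 1.0148%
Error = 1.1000% − 1.0148% = 0.0852% → 0.09%.

0.09%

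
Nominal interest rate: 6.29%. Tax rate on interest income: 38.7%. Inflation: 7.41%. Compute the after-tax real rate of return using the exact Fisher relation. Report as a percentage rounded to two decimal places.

After-tax nominal return = 6.29% × (1 − 0.387) = 3.85577%.
1 + r = 1.0385577 / 1.07410 = 0.966910
After-tax real rate = 0.966910 − 1 → -3.31%.

-3.31%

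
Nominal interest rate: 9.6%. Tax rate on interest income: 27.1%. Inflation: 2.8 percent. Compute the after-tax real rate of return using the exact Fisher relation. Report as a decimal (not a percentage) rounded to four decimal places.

0.0408

After-tax nominal return = 9.6% × (1 − 0.271) = 6.9984%.
1 + r = 1.069984 / 1.02800 = 1.040840
After-tax real rate = 1.040840 − 1 → 0.0408.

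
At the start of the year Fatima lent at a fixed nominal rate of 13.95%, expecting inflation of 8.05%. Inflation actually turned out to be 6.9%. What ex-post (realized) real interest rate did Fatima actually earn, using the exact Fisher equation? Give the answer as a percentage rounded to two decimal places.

Ex-post: (1 + 0.1395)/(1 + 0.0690) − 1 = 6.5949%
So the realized real rate is 6.59%.

6.59%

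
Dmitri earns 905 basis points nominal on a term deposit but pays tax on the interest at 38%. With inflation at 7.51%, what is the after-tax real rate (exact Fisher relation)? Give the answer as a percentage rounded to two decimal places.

After-tax nominal return = 9.05% × (1 − 0.38) = 5.6110%.
1 + r = 1.05611 / 1.07510 = 0.982337
After-tax real rate = 0.982337 − 1 → -1.77%.

-1.77%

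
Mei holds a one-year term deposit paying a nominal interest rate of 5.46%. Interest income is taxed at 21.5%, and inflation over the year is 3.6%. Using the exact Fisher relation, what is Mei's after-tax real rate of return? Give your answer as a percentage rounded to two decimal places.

0.66%

After-tax nominal return = 5.46% × (1 − 0.215) = 4.2861%.
1 + r = 1.042861 / 1.03600 = 1.006623
After-tax real rate = 1.006623 − 1 → 0.66%.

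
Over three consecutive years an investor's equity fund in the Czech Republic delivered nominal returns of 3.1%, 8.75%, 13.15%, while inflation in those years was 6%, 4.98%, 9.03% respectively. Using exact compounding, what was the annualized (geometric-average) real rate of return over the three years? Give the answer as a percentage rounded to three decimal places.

Compound the nominal returns: 1.0310 × 1.0875 × 1.1315 = 1.26865194.
Compound inflation: 1.0600 × 1.0498 × 1.0903 = 1.21327276.
Deflate: 1.26865194 / 1.21327276 = 1.04564447.
Annualized real rate = 1.04564447^(1/3) − 1 = 1.4989% → 1.499%.

1.499%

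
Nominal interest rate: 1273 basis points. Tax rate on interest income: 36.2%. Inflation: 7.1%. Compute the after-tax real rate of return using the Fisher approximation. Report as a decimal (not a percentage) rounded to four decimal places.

0.0102

After-tax nominal return = 12.73% × (1 − 0.362) = 8.12174%.
r ≈ 8.12174% − 7.1% → 0.0102.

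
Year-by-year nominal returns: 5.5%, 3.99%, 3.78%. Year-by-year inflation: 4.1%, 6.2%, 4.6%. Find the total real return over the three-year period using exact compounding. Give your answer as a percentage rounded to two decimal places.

-1.54%

Compound the nominal returns: 1.0550 × 1.0399 × 1.0378 = 1.138565.
Compound inflation: 1.0410 × 1.0620 × 1.0460 = 1.156397.
Deflate: 1.138565 / 1.156397 = 0.984579.
Total real return = 0.984579 − 1 → -1.54%.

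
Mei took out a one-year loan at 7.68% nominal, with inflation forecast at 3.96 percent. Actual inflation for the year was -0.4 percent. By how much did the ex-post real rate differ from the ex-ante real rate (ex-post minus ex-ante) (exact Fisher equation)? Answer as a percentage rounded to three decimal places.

Ex-ante: (1 + 0.0768)/(1 + 0.0396) − 1 = 3.5783%
Ex-post: (1 + 0.0768)/(1 − 0.0040) − 1 = 8.1124%
Difference (ex-post − ex-ante) = 4.5342% → 4.534%.

4.534%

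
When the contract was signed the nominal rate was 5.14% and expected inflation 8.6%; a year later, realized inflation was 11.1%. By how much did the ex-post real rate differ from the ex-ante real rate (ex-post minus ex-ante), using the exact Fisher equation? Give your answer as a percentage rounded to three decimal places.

-2.179%

Ex-ante: (1 + 0.0514)/(1 + 0.0860) − 1 = -3.18600%
Ex-post: (1 + 0.0514)/(1 + 0.1110) − 1 = -5.36454%
Difference (ex-post − ex-ante) = -2.17853% → -2.179%.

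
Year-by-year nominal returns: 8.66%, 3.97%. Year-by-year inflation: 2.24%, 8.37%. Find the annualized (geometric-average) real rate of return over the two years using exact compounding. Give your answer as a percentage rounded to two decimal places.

0.98%

Compound the nominal returns: 1.0866 × 1.0397 = 1.12973802.
Compound inflation: 1.0224 × 1.0837 = 1.10797488.
Deflate: 1.12973802 / 1.10797488 = 1.01964227.
Annualized real rate = 1.01964227^(1/2) − 1 = 0.9773% → 0.98%.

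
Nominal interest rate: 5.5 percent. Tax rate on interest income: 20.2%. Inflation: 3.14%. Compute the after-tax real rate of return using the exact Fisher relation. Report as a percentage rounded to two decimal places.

1.21%

After-tax nominal return = 5.5% × (1 − 0.202) = 4.3890%.
1 + r = 1.04389 / 1.03140 = 1.012110
After-tax real rate = 1.012110 − 1 → 1.21%.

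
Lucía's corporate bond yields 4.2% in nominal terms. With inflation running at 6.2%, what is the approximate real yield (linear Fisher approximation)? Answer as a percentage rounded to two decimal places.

-2.00%

r ≈ i − π = 4.2% − 6.2% = -2.00%.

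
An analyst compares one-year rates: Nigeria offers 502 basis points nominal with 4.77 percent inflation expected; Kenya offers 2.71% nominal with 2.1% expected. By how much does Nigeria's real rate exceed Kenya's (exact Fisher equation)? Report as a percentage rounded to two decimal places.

-0.36%

Nigeria: (1 + 0.0502)/(1 + 0.0477) − 1 = 0.2386%
Kenya: (1 + 0.0271)/(1 + 0.0210) − 1 = 0.5975%
Differential = 0.2386% − 0.5975% = -0.3588% → -0.36%.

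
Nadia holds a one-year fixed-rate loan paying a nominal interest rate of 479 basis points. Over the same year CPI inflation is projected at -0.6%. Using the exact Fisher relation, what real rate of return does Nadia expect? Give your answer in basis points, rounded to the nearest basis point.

1 + r = 1.04790 / 0.99400 = 1.054225
r = 1.054225 − 1 = 5.4225%, i.e. 542 basis points.

542 basis points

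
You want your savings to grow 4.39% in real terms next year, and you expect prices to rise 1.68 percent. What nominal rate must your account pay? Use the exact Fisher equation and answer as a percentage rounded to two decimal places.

6.14%

(1 + i) = (1 + r)(1 + π) = 1.04390 × 1.01680 = 1.06143752
i = 1.06143752 − 1, so the required nominal rate is 6.14%.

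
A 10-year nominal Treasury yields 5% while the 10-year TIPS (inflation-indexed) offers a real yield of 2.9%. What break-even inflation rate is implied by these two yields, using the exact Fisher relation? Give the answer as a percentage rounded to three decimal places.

2.041%

(1 + π) = (1 + i)/(1 + r) = 1.05000 / 1.02900 = 1.020408
Break-even inflation = 1.020408 − 1 → 2.041%.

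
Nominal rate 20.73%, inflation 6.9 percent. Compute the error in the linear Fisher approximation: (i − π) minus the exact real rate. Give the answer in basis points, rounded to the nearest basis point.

89 basis points

Approximate: r ≈ 20.730% − 6.900% = 13.8300%
Exact: (1 + 0.2073)/(1 + 0.0690) − 1 = 12.9373%
Error = 13.8300% − 12.9373% = 0.8927% → 89 basis points.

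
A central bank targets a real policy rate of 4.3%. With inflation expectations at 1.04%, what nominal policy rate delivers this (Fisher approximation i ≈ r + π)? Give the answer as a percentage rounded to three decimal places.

5.340%

i ≈ r + π = 4.3% + 1.04% = 5.340%.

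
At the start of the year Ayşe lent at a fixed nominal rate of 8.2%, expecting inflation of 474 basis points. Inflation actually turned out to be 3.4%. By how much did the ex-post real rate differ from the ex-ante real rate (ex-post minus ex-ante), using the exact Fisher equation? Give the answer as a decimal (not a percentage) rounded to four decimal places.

0.0134

Ex-ante: (1 + 0.0820)/(1 + 0.0474) − 1 = 3.3034%
Ex-post: (1 + 0.0820)/(1 + 0.0340) − 1 = 4.6422%
Difference (ex-post − ex-ante) = 1.3387% → 0.0134.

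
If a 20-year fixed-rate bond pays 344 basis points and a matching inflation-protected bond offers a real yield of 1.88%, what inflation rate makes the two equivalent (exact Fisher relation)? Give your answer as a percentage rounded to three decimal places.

1.531%

(1 + π) = (1 + i)/(1 + r) = 1.03440 / 1.01880 = 1.015312
Break-even inflation = 1.015312 − 1 → 1.531%.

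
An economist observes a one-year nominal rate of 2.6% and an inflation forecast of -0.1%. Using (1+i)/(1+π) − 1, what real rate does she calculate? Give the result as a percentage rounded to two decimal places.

2.70%

By the Fisher relation, 1 + r = (1 + i)/(1 + π).
1 + r = 1.02600 / 0.99900 = 1.027027
r = 1.027027 − 1 = 2.7027%, i.e. 2.70%.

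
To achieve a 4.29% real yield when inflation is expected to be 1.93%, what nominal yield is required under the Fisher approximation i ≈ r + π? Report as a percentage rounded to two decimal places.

6.22%

i ≈ r + π = 4.29% + 1.93% = 6.22%.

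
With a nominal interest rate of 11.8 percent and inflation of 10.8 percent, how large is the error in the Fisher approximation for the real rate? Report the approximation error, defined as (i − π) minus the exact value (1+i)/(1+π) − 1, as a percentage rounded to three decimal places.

0.097%

Approximate: r ≈ 11.800% − 10.800% = 1.0000%
Exact: (1 + 0.1180)/(1 + 0.1080) − 1 = 0.90253%
Error = 1.0000% − 0.90253% = 0.09747% → 0.097%.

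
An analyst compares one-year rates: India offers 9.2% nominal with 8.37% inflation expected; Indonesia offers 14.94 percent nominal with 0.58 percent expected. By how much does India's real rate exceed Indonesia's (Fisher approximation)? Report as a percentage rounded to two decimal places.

India: 9.2% − 8.37% = 0.830%
Indonesia: 14.94% − 0.58% = 14.360%
Differential = -13.530% → -13.53%.

-13.53%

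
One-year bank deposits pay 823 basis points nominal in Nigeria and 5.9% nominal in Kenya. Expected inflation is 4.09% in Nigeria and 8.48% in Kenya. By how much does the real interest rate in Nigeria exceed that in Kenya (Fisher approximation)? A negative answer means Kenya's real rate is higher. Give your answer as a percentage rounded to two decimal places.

6.72%

Nigeria: 8.23% − 4.09% = 4.140%
Kenya: 5.9% − 8.48% = -2.580%
Differential = 6.720% → 6.72%.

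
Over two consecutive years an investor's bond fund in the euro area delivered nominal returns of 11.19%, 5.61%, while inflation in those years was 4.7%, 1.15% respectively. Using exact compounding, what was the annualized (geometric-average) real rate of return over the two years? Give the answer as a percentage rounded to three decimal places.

5.300%

Compound the nominal returns: 1.1119 × 1.0561 = 1.17427759.
Compound inflation: 1.0470 × 1.0115 = 1.05904050.
Deflate: 1.17427759 / 1.05904050 = 1.10881273.
Annualized real rate = 1.10881273^(1/2) − 1 = 5.3002% → 5.300%.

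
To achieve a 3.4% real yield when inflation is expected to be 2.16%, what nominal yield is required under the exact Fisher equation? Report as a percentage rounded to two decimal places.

(1 + i) = (1 + r)(1 + π) = 1.03400 × 1.02160 = 1.0563344
i = 1.0563344 − 1, so the required nominal rate is 5.63%.

5.63%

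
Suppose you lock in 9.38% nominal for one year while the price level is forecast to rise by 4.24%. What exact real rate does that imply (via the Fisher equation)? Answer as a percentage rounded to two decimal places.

By the Fisher equation, 1 + r = (1 + i)/(1 + π).
1 + r = 1.09380 / 1.04240 = 1.049309
r = 1.049309 − 1 = 4.9309%, i.e. 4.93%.

4.93%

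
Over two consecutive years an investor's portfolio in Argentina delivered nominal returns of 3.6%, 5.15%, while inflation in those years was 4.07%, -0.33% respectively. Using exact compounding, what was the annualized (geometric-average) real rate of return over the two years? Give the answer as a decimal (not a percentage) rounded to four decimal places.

Compound the nominal returns: 1.0360 × 1.0515 = 1.08935400.
Compound inflation: 1.0407 × 0.9967 = 1.03726569.
Deflate: 1.08935400 / 1.03726569 = 1.05021694.
Annualized real rate = 1.05021694^(1/2) − 1 = 2.4801% → 0.0248.

0.0248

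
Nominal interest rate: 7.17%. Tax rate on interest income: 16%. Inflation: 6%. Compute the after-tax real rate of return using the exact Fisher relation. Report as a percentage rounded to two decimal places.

After-tax nominal return = 7.17% × (1 − 0.16) = 6.0228%.
1 + r = 1.060228 / 1.06000 = 1.000215
After-tax real rate = 1.000215 − 1 → 0.02%.

0.02%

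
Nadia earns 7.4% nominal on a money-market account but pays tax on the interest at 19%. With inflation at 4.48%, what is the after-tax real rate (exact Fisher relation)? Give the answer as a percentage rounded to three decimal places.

1.449%

After-tax nominal return = 7.4% × (1 − 0.19) = 5.9940%.
1 + r = 1.05994 / 1.04480 = 1.014491
After-tax real rate = 1.014491 − 1 → 1.449%.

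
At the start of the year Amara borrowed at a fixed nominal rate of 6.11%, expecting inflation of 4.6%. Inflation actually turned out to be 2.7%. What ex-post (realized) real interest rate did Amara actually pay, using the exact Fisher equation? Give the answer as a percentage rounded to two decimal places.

3.32%

Ex-post: (1 + 0.0611)/(1 + 0.0270) − 1 = 3.3204%
So the realized real rate is 3.32%.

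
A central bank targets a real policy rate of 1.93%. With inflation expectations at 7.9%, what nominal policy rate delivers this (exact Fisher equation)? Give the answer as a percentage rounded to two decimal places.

(1 + i) = (1 + r)(1 + π) = 1.01930 × 1.07900 = 1.0998247
i = 1.0998247 − 1, so the required nominal rate is 9.98%.

9.98%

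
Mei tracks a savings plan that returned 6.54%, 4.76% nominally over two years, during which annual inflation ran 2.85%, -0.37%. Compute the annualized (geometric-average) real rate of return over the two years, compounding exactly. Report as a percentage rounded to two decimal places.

Compound the nominal returns: 1.0654 × 1.0476 = 1.11611304.
Compound inflation: 1.0285 × 0.9963 = 1.02469455.
Deflate: 1.11611304 / 1.02469455 = 1.08921536.
Annualized real rate = 1.08921536^(1/2) − 1 = 4.3655% → 4.37%.

4.37%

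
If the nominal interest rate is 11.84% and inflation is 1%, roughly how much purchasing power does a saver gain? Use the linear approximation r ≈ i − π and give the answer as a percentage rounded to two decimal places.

10.84%

r ≈ i − π = 11.84% − 1% = 10.84%.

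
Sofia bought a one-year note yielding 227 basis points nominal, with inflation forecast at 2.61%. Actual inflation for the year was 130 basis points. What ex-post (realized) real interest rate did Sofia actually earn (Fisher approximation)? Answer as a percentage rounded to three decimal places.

0.970%

Ex-post: 2.27% − 1.3% = 0.970%
So the realized real rate is 0.970%.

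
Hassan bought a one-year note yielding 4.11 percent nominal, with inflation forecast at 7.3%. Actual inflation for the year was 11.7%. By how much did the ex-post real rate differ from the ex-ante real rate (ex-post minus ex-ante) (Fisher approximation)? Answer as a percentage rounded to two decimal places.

-4.40%

Ex-ante: 4.11% − 7.3% = -3.190%
Ex-post: 4.11% − 11.7% = -7.590%
Difference (ex-post − ex-ante) = -4.4000% → -4.40%.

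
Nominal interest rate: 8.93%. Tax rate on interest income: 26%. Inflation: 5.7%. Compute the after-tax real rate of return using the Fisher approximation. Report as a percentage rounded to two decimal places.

0.91%

After-tax nominal return = 8.93% × (1 − 0.26) = 6.6082%.
r ≈ 6.6082% − 5.7% → 0.91%.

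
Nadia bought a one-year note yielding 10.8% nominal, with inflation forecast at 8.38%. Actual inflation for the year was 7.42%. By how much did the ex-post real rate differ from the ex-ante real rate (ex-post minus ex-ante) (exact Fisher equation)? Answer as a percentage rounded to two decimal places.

0.91%

Ex-ante: (1 + 0.1080)/(1 + 0.0838) − 1 = 2.2329%
Ex-post: (1 + 0.1080)/(1 + 0.0742) − 1 = 3.1465%
Difference (ex-post − ex-ante) = 0.9136% → 0.91%.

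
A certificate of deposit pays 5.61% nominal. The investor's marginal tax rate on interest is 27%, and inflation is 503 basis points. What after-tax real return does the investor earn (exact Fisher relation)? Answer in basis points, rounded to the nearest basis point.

After-tax nominal return = 5.61% × (1 − 0.27) = 4.0953%.
1 + r = 1.040953 / 1.05030 = 0.991101
After-tax real rate = 0.991101 − 1 → -89 basis points.

-89 basis points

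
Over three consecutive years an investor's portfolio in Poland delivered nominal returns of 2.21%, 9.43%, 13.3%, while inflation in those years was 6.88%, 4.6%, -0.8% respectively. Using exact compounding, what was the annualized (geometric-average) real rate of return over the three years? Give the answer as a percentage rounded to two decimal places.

Compound the nominal returns: 1.0221 × 1.0943 × 1.1330 = 1.26724241.
Compound inflation: 1.0688 × 1.0460 × 0.9920 = 1.10902108.
Deflate: 1.26724241 / 1.10902108 = 1.14266755.
Annualized real rate = 1.14266755^(1/3) − 1 = 4.5458% → 4.55%.

4.55%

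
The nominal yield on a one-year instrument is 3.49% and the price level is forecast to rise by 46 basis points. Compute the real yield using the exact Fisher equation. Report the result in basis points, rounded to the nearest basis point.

1 + r = 1.03490 / 1.00460 = 1.030161
r = 1.030161 − 1 = 3.0161%, i.e. 302 basis points.

302 basis points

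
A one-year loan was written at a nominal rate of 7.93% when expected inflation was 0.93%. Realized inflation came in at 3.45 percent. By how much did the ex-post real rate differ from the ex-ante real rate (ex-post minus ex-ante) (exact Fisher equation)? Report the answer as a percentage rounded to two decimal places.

Ex-ante: (1 + 0.0793)/(1 + 0.0093) − 1 = 6.9355%
Ex-post: (1 + 0.0793)/(1 + 0.0345) − 1 = 4.3306%
Difference (ex-post − ex-ante) = -2.6049% → -2.60%.

-2.60%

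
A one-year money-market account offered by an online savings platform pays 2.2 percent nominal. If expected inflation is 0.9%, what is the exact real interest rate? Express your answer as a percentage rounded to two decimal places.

1.29%

By the Fisher identity, 1 + r = (1 + i)/(1 + π).
1 + r = 1.02200 / 1.00900 = 1.012884
r = 1.012884 − 1 = 1.2884%, i.e. 1.29%.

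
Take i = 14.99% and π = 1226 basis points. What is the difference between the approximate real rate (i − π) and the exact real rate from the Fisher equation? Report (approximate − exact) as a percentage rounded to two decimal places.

Approximate: r ≈ 14.990% − 12.260% = 2.7300%
Exact: (1 + 0.1499)/(1 + 0.1226) − 1 = 2.4319%
Error = 2.7300% − 2.4319% = 0.2981% → 0.30%.

0.30%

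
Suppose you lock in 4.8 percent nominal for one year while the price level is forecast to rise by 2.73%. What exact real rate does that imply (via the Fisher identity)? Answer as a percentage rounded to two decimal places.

By the Fisher identity, 1 + r = (1 + i)/(1 + π).
1 + r = 1.04800 / 1.02730 = 1.0201499
r = 1.0201499 − 1 = 2.01499%, i.e. 2.01%.

2.01%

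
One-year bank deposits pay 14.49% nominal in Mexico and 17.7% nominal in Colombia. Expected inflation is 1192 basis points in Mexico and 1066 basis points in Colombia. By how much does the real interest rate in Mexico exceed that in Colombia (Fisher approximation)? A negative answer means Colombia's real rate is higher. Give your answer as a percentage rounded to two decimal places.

-4.47%

Mexico: 14.49% − 11.92% = 2.570%
Colombia: 17.7% − 10.66% = 7.040%
Differential = -4.470% → -4.47%.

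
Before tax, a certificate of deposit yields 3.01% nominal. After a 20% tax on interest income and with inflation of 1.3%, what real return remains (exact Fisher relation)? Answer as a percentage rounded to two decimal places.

After-tax nominal return = 3.01% × (1 − 0.2) = 2.4080%.
1 + r = 1.02408 / 1.01300 = 1.010938
After-tax real rate = 1.010938 − 1 → 1.09%.

1.09%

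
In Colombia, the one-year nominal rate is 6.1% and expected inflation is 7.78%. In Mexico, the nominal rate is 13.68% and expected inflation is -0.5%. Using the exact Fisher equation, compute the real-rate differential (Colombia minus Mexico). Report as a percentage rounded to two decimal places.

-15.81%

Colombia: (1 + 0.0610)/(1 + 0.0778) − 1 = -1.5587%
Mexico: (1 + 0.1368)/(1 − 0.0050) − 1 = 14.2513%
Differential = -1.5587% − 14.2513% = -15.8100% → -15.81%.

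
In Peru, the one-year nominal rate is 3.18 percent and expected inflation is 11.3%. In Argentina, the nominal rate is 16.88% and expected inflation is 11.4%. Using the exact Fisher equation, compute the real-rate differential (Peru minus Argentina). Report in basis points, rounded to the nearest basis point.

Peru: (1 + 0.0318)/(1 + 0.1130) − 1 = -7.2956%
Argentina: (1 + 0.1688)/(1 + 0.1140) − 1 = 4.9192%
Differential = -7.2956% − 4.9192% = -12.2148% → -1221 basis points.

-1221 basis points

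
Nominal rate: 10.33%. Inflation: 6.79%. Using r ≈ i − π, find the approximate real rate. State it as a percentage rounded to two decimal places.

3.54%

r ≈ i − π = 10.33% − 6.79% = 3.54%.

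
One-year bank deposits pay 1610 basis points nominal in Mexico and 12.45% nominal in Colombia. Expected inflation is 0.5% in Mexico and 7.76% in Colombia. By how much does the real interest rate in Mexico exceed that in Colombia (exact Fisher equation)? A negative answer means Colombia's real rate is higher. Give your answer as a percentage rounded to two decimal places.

Mexico: (1 + 0.1610)/(1 + 0.0050) − 1 = 15.5224%
Colombia: (1 + 0.1245)/(1 + 0.0776) − 1 = 4.3523%
Differential = 15.5224% − 4.3523% = 11.1701% → 11.17%.

11.17%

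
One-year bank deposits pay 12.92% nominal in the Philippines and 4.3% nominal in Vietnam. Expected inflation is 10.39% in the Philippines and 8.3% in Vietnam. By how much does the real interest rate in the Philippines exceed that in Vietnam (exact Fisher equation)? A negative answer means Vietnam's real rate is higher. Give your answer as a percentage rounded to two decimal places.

5.99%

The Philippines: (1 + 0.1292)/(1 + 0.1039) − 1 = 2.2919%
Vietnam: (1 + 0.0430)/(1 + 0.0830) − 1 = -3.6934%
Differential = 2.2919% − (-3.6934%) = 5.9853% → 5.99%.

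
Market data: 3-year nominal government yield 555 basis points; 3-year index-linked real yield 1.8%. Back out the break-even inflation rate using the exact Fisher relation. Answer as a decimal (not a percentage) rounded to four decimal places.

0.0368

(1 + π) = (1 + i)/(1 + r) = 1.05550 / 1.01800 = 1.036837
Break-even inflation = 1.036837 − 1 → 0.0368.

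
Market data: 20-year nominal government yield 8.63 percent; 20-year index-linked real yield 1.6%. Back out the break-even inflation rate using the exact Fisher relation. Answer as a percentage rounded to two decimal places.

(1 + π) = (1 + i)/(1 + r) = 1.08630 / 1.01600 = 1.069193
Break-even inflation = 1.069193 − 1 → 6.92%.

6.92%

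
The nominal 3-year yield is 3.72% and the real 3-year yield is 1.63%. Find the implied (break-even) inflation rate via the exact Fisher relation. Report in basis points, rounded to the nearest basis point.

(1 + π) = (1 + i)/(1 + r) = 1.03720 / 1.01630 = 1.020565
Break-even inflation = 1.020565 − 1 → 206 basis points.

206 basis points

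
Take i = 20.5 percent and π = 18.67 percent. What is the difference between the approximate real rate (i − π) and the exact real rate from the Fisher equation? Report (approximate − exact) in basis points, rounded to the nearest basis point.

29 basis points

Approximate: r ≈ 20.500% − 18.670% = 1.8300%
Exact: (1 + 0.2050)/(1 + 0.1867) − 1 = 1.5421%
Error = 1.8300% − 1.5421% = 0.2879% → 29 basis points.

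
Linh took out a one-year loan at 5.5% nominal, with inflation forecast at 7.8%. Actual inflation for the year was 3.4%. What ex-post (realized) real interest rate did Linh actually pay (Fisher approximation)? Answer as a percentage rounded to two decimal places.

Ex-post: 5.5% − 3.4% = 2.100%
So the realized real rate is 2.10%.

2.10%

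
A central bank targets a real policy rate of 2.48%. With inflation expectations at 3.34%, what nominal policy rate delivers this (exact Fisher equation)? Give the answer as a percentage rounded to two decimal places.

5.90%

(1 + i) = (1 + r)(1 + π) = 1.02480 × 1.03340 = 1.05902832
i = 1.05902832 − 1, so the required nominal rate is 5.90%.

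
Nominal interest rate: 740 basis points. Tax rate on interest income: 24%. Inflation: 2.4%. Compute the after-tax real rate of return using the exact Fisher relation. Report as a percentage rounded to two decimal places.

3.15%

After-tax nominal return = 7.4% × (1 − 0.24) = 5.6240%.
1 + r = 1.05624 / 1.02400 = 1.031484
After-tax real rate = 1.031484 − 1 → 3.15%.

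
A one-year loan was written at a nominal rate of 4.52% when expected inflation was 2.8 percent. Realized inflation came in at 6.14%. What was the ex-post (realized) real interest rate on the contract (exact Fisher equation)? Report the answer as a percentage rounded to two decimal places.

-1.53%

Ex-post: (1 + 0.0452)/(1 + 0.0614) − 1 = -1.5263%
So the realized real rate is -1.53%.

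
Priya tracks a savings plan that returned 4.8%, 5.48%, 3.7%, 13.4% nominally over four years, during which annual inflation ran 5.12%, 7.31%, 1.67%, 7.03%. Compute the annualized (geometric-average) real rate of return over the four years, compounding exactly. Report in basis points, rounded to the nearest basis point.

144 basis points

Nominal growth factor = 1.0480 × 1.0548 × 1.0370 × 1.1340 = 1.29993972
Price-level growth factor = 1.0512 × 1.0731 × 1.0167 × 1.0703 = 1.22750677
Real growth factor = 1.29993972 / 1.22750677 = 1.05900819
Annualized real rate = 1.05900819^(1/4) − 1 = 1.4436% → 144 basis points.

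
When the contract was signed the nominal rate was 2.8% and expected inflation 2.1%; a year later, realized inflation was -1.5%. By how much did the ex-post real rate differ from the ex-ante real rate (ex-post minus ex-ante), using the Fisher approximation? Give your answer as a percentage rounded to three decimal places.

3.600%

Ex-ante: 2.8% − 2.1% = 0.700%
Ex-post: 2.8% − (-1.5%) = 4.300%
Difference (ex-post − ex-ante) = 3.6000% → 3.600%.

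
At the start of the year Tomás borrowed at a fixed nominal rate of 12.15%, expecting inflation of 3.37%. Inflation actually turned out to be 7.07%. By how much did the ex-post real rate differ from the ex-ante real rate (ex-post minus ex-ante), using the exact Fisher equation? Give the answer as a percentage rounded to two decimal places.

-3.75%

Ex-ante: (1 + 0.1215)/(1 + 0.0337) − 1 = 8.4938%
Ex-post: (1 + 0.1215)/(1 + 0.0707) − 1 = 4.7446%
Difference (ex-post − ex-ante) = -3.7492% → -3.75%.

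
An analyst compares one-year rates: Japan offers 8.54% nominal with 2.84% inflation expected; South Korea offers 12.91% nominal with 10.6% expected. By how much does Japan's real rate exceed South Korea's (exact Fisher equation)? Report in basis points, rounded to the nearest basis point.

345 basis points

Japan: (1 + 0.0854)/(1 + 0.0284) − 1 = 5.5426%
South Korea: (1 + 0.1291)/(1 + 0.1060) − 1 = 2.0886%
Differential = 5.5426% − 2.0886% = 3.4540% → 345 basis points.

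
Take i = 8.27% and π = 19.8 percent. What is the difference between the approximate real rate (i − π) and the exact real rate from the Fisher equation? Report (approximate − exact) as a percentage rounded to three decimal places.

-1.906%

Approximate: r ≈ 8.270% − 19.800% = -11.5300%
Exact: (1 + 0.0827)/(1 + 0.1980) − 1 = -9.6244%
Error = -11.5300% − (-9.6244%) = -1.9056% → -1.906%.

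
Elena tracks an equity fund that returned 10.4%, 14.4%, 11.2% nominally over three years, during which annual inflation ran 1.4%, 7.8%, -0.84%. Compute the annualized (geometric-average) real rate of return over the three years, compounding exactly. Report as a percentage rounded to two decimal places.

Compound the nominal returns: 1.1040 × 1.1440 × 1.1120 = 1.40442931.
Compound inflation: 1.0140 × 1.0780 × 0.9916 = 1.08391003.
Deflate: 1.40442931 / 1.08391003 = 1.29570654.
Annualized real rate = 1.29570654^(1/3) − 1 = 9.0190% → 9.02%.

9.02%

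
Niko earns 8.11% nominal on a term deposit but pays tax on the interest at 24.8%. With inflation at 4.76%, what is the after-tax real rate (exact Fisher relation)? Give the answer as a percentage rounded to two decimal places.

1.28%

After-tax nominal return = 8.11% × (1 − 0.248) = 6.09872%.
1 + r = 1.0609872 / 1.04760 = 1.012779
After-tax real rate = 1.012779 − 1 → 1.28%.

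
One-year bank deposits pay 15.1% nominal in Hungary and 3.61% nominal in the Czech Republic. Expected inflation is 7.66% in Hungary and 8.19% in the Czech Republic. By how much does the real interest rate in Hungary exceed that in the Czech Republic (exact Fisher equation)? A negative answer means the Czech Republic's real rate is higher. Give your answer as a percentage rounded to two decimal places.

Hungary: (1 + 0.1510)/(1 + 0.0766) − 1 = 6.9106%
The Czech Republic: (1 + 0.0361)/(1 + 0.0819) − 1 = -4.2333%
Differential = 6.9106% − (-4.2333%) = 11.1439% → 11.14%.

11.14%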